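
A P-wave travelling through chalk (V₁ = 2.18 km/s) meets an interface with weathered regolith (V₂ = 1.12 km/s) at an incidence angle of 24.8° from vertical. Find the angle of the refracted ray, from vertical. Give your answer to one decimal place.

sin θ₁/V₁ = sin θ₂/V₂ ⇒ sin θ₂ = 1.12·sin 24.8°/2.18 = 1.12·0.4195/2.18 = 0.2155.
θ₂ = sin⁻¹(0.2155) = 12.44° (from vertical).

12.4°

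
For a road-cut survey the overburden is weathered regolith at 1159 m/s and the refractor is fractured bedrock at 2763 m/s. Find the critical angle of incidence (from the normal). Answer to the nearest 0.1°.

At critical incidence the refracted ray runs along the interface (θ₂ = 90°), so sin θ_c = V₁/V₂.
θ_c = arcsin(1159/2763) = arcsin 0.4195 = 24.80°.

24.8°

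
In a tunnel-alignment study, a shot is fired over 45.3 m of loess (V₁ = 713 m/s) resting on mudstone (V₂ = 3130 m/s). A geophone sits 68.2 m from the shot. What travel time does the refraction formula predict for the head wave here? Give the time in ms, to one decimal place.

t = x/V₂ + 2h·√(V₂²−V₁²)/(V₁V₂).
√(V₂²−V₁²) = √(3130²−713²) = 3047.7 m/s; delay term = 2·45.3·3047.7/(713·3130) = 0.12373 s.
t = 68.2/3130 + 0.12373 = 0.14552 s.

145.5 ms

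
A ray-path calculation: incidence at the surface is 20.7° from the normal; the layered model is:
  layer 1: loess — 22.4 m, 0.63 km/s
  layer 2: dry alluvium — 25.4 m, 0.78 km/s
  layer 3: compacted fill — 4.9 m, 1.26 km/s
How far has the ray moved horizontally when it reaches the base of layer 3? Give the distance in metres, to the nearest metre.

Apply Snell's law at each interface; in layer i the horizontal offset is hᵢ·tan θᵢ.
Layer 1: θ = 20.70°; offset = 22.4·tan 20.70° = 8.464 m.
Layer 2: sin θ = 0.78·sin 20.7°/0.63 = 0.4376, θ = 25.95°; offset = 25.4·tan 25.95° = 12.363 m.
Layer 3: sin θ = 1.26·sin 20.7°/0.63 = 0.7069, θ = 44.99°; offset = 4.9·tan 44.99° = 4.898 m.
Σ offsets = 25.725 m.

26 m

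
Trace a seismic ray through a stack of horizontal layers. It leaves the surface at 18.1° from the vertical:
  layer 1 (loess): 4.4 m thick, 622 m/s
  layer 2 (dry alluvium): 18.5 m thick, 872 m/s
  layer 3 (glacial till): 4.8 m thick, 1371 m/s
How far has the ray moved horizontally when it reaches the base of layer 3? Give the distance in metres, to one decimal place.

Apply Snell's law at each interface; in layer i the horizontal offset is hᵢ·tan θᵢ.
Layer 1: θ = 18.10°; offset = 4.4·tan 18.10° = 1.438 m.
Layer 2: sin θ = 872·sin 18.1°/622 = 0.4355, θ = 25.82°; offset = 18.5·tan 25.82° = 8.951 m.
Layer 3: sin θ = 1371·sin 18.1°/622 = 0.6848, θ = 43.22°; offset = 4.8·tan 43.22° = 4.510 m.
Total horizontal offset = 14.900 m.

14.9 m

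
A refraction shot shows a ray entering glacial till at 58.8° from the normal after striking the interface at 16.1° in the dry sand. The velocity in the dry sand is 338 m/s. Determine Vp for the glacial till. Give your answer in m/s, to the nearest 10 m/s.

Snell's law: sin 16.1°/V₁ = sin 58.8°/V₂.
V₂ = V₁·sin 58.8°/sin 16.1° = 338 × 3.0845 = 1042.55 m/s.

1040 m/s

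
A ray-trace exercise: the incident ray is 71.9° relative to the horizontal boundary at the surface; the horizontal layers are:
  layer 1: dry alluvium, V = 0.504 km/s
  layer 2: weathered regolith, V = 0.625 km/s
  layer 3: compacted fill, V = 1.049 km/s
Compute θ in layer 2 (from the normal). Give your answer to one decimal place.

22.7°

From the normal: θ₁ = 90° − 71.9° = 18.1°.
Snell's law across each interface conserves sin θ / V, so sin θ_2 = V_2·sin θ₁/V₁.
sin θ_2 = 0.625 × sin 18.1° / 0.504 = 0.3853.
θ_2 = arcsin 0.3853 = 22.66°.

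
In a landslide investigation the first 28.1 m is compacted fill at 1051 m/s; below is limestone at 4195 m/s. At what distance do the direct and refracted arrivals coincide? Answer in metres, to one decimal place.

x_cross = 2h·√((V₂+V₁)/(V₂−V₁)).
(V₂+V₁)/(V₂−V₁) = (4195+1051)/(4195−1051) = 1.6686; √ = 1.2917.
x_cross = 2·28.1·1.2917 = 72.60 m.

72.6 m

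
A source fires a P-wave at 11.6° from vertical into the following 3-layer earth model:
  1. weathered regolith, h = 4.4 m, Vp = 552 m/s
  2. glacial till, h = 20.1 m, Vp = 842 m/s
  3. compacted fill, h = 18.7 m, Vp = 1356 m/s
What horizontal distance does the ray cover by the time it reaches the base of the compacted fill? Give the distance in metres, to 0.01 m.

Apply Snell's law at each interface; in layer i the horizontal offset is hᵢ·tan θᵢ.
Layer 1: θ = 11.60°; offset = 4.4·tan 11.60° = 0.9032 m.
Layer 2: sin θ = 842·sin 11.6°/552 = 0.3067, θ = 17.86°; offset = 20.1·tan 17.86° = 6.4772 m.
Layer 3: sin θ = 1356·sin 11.6°/552 = 0.4940, θ = 29.60°; offset = 18.7·tan 29.60° = 10.6234 m.
Total horizontal offset = 18.0038 m.

18.00 m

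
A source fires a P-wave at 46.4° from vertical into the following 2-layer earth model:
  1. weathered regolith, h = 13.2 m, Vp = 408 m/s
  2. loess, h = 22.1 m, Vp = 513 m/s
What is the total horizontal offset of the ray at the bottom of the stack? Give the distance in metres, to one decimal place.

Apply Snell's law at each interface; in layer i the horizontal offset is hᵢ·tan θᵢ.
Layer 1: θ = 46.40°; offset = 13.2·tan 46.40° = 13.861 m.
Layer 2: sin θ = 513·sin 46.4°/408 = 0.9105, θ = 65.58°; offset = 22.1·tan 65.58° = 48.674 m.
Summing the layer offsets gives 62.535 m.

62.5 m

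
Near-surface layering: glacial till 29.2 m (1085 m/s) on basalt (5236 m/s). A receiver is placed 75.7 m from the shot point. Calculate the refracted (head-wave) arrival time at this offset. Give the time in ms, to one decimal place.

67.1 ms

t = x/V₂ + 2h·√(V₂²−V₁²)/(V₁V₂).
√(V₂²−V₁²) = √(5236²−1085²) = 5122.4 m/s; delay term = 2·29.2·5122.4/(1085·5236) = 0.05266 s.
t = 75.7/5236 + 0.05266 = 0.06711 s.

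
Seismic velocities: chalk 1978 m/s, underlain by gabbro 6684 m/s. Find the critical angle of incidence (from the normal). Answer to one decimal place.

At critical incidence the refracted ray runs along the interface (θ₂ = 90°), so sin θ_c = V₁/V₂.
θ_c = arcsin(1978/6684) = arcsin 0.2959 = 17.21°.

17.2°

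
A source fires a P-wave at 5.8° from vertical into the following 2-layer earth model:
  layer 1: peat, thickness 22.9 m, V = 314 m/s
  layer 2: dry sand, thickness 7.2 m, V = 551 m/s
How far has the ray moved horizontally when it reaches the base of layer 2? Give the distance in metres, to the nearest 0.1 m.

3.6 m

p = sin θ₁/V₁ = sin 5.8°/314 = 3.2184e-04 s/m is conserved through the stack.
Layer 1: θ = 5.80°; offset = 22.9·tan 5.80° = 2.326 m.
Layer 2: sin θ = p·551 = 0.1773 → θ = 10.21°; offset = 7.2·tan 10.21° = 1.297 m.
Total horizontal offset = 3.623 m.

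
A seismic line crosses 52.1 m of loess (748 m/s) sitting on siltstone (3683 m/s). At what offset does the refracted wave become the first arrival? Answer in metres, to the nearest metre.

x_cross = 2h·√((V₂+V₁)/(V₂−V₁)).
(V₂+V₁)/(V₂−V₁) = (3683+748)/(3683−748) = 1.5097; √ = 1.2287.
x_cross = 2·52.1·1.2287 = 128.03 m.

128 m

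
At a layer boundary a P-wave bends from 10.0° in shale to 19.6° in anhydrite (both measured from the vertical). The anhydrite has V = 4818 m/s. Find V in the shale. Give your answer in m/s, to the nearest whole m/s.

2494 m/s

sin 10.0° = 0.1736; sin 19.6° = 0.3355.
V₁ = V₂·(sin θ₁/sin θ₂) = 4818·(0.1736/0.3355) = 2494.06 m/s.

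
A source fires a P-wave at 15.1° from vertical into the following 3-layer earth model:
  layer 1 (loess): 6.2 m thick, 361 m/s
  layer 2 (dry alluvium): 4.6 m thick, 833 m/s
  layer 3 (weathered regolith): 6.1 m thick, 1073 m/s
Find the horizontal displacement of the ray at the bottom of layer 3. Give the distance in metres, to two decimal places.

Apply Snell's law at each interface; in layer i the horizontal offset is hᵢ·tan θᵢ.
Layer 1: θ = 15.10°; offset = 6.2·tan 15.10° = 1.6729 m.
Layer 2: sin θ = 833·sin 15.1°/361 = 0.6011, θ = 36.95°; offset = 4.6·tan 36.95° = 3.4600 m.
Layer 3: sin θ = 1073·sin 15.1°/361 = 0.7743, θ = 50.74°; offset = 6.1·tan 50.74° = 7.4637 m.
Total horizontal offset = 12.5966 m.

12.60 m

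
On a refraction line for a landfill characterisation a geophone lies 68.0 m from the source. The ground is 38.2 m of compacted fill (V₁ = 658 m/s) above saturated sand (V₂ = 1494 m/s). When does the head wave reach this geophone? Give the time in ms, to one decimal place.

149.8 ms

θ_c = arcsin(V₁/V₂) = arcsin(658/1494) = 26.13°, cos θ_c = 0.8978.
Intercept time tᵢ = 2h cos θ_c / V₁ = 2·38.2·0.8978/658 = 0.10424 s.
t = x/V₂ + tᵢ = 68.0/1494 + 0.10424 = 0.14976 s.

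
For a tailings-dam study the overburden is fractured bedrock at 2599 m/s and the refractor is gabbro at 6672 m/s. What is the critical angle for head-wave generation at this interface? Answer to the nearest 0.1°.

22.9°

Critical incidence: sin θ_c = V₁/V₂ = 2599/6672 = 0.3895.
θ_c = arcsin 0.3895 = 22.93°.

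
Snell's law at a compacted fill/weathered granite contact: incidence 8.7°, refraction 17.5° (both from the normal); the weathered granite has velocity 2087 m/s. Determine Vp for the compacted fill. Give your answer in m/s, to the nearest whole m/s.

1050 m/s

Snell's law: sin 8.7°/V₁ = sin 17.5°/V₂.
V₁ = V₂·sin 8.7°/sin 17.5° = 2087 × 0.5030 = 1049.80 m/s.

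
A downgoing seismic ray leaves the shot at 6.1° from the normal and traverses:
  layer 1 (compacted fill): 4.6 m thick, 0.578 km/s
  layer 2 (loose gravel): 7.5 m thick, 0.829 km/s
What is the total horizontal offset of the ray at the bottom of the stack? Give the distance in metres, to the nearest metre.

Apply Snell's law at each interface; in layer i the horizontal offset is hᵢ·tan θᵢ.
Layer 1: θ = 6.10°; offset = 4.6·tan 6.10° = 0.492 m.
Layer 2: sin θ = 0.829·sin 6.1°/0.578 = 0.1524, θ = 8.77°; offset = 7.5·tan 8.77° = 1.157 m.
Summing the layer offsets gives 1.648 m.

2 m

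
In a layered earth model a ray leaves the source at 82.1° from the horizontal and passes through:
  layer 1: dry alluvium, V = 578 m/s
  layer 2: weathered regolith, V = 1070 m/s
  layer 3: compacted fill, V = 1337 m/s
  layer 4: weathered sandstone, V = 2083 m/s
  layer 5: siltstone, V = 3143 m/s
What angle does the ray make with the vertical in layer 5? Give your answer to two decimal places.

48.36°

From the normal: θ₁ = 90° − 82.1° = 7.9°.
Snell's law across each interface conserves sin θ / V, so sin θ_5 = V_5·sin θ₁/V₁.
sin θ_5 = 3143 × sin 7.9° / 578 = 0.7474.
θ_5 = arcsin 0.7474 = 48.36°.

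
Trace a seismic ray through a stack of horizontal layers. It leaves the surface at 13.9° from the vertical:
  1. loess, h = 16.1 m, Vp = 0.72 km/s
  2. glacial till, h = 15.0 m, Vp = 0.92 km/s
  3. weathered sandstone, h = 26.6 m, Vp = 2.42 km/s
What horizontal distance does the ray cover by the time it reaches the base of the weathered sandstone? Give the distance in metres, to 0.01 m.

45.23 m

Apply Snell's law at each interface; in layer i the horizontal offset is hᵢ·tan θᵢ.
Layer 1: θ = 13.90°; offset = 16.1·tan 13.90° = 3.9843 m.
Layer 2: sin θ = 0.92·sin 13.9°/0.72 = 0.3070, θ = 17.88°; offset = 15.0·tan 17.88° = 4.8379 m.
Layer 3: sin θ = 2.42·sin 13.9°/0.72 = 0.8074, θ = 53.85°; offset = 26.6·tan 53.85° = 36.4054 m.
Summing the layer offsets gives 45.2277 m.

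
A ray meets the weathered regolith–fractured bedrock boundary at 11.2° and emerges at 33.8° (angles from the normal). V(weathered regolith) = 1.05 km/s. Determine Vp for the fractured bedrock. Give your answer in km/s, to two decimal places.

3.01 km/s

Snell's law: sin 11.2°/V₁ = sin 33.8°/V₂.
V₂ = V₁·sin 33.8°/sin 11.2° = 1.05 × 2.8640 = 3.01 km/s.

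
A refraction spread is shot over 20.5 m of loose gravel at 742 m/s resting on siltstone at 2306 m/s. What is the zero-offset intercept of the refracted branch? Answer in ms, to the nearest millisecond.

tᵢ = 2h·√(V₂²−V₁²)/(V₁V₂).
√(V₂²−V₁²) = √(2306²−742²) = 2183.4 m/s.
tᵢ = 2·20.5·2183.4/(742·2306) = 0.05232 s.

52 ms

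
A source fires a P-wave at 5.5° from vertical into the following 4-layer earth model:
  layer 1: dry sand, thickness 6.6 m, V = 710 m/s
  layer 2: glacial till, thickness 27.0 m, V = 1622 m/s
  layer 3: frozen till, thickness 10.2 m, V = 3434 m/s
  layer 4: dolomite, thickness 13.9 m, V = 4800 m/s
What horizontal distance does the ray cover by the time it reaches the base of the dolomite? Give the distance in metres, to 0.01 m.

Apply Snell's law at each interface; in layer i the horizontal offset is hᵢ·tan θᵢ.
Layer 1: θ = 5.50°; offset = 6.6·tan 5.50° = 0.6355 m.
Layer 2: sin θ = 1622·sin 5.5°/710 = 0.2190, θ = 12.65°; offset = 27.0·tan 12.65° = 6.0590 m.
Layer 3: sin θ = 3434·sin 5.5°/710 = 0.4636, θ = 27.62°; offset = 10.2·tan 27.62° = 5.3364 m.
Layer 4: sin θ = 4800·sin 5.5°/710 = 0.6480, θ = 40.39°; offset = 13.9·tan 40.39° = 11.8252 m.
Summing the layer offsets gives 23.8561 m.

23.86 m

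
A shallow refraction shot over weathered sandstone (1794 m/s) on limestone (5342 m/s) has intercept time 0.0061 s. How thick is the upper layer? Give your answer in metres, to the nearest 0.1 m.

h = tᵢ·V₁·V₂ / (2·√(V₂²−V₁²)).
√(V₂²−V₁²) = √(5342² − 1794²) = 5031.8 m/s.
h = 0.0061 s × 1794 × 5342 / (2 × 5031.8) = 5.81 m.

5.8 m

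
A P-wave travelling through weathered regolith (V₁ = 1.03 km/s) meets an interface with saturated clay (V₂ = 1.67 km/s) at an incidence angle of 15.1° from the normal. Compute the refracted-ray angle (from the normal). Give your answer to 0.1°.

sin θ₁/V₁ = sin θ₂/V₂ ⇒ sin θ₂ = 1.67·sin 15.1°/1.03 = 1.67·0.2605/1.03 = 0.4224.
θ₂ = arcsin 0.4224 = 24.98° from the normal.

25.0°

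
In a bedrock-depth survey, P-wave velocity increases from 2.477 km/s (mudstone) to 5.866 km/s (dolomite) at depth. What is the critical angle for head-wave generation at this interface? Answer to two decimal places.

At critical incidence the refracted ray runs along the interface (θ₂ = 90°), so sin θ_c = V₁/V₂.
θ_c = arcsin(2.477/5.866) = arcsin 0.4223 = 24.98°.

24.98°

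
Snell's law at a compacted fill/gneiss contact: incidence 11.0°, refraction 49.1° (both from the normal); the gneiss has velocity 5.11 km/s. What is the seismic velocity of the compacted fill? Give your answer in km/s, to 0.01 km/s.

Snell's law: sin 11.0°/V₁ = sin 49.1°/V₂.
V₁ = V₂·sin 11.0°/sin 49.1° = 5.11 × 0.2524 = 1.29 km/s.

1.29 km/s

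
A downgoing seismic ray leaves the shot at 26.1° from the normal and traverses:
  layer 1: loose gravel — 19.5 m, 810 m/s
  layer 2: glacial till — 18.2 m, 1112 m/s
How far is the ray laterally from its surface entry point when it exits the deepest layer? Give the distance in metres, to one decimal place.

23.3 m

p = sin θ₁/V₁ = sin 26.1°/810 = 5.4313e-04 s/m is conserved through the stack.
Layer 1: θ = 26.10°; offset = 19.5·tan 26.10° = 9.553 m.
Layer 2: sin θ = p·1112 = 0.6040 → θ = 37.15°; offset = 18.2·tan 37.15° = 13.792 m.
Total horizontal offset = 23.345 m.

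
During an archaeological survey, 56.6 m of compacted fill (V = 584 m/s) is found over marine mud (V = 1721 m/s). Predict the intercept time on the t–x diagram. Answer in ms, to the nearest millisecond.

182 ms

tᵢ = 2h·√(V₂²−V₁²)/(V₁V₂).
√(V₂²−V₁²) = √(1721²−584²) = 1618.9 m/s.
tᵢ = 2·56.6·1618.9/(584·1721) = 0.18233 s.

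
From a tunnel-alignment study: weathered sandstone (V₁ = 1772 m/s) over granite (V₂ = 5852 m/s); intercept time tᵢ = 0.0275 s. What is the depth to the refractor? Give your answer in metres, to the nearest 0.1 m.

h = tᵢ·V₁·V₂ / (2·√(V₂²−V₁²)).
√(V₂²−V₁²) = √(5852² − 1772²) = 5577.3 m/s.
h = 0.0275 s × 1772 × 5852 / (2 × 5577.3) = 25.57 m.

25.6 m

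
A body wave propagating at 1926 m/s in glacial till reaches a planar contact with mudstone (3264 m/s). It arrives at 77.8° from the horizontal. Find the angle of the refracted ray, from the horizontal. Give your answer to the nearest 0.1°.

Angle from the normal: 90° − 77.8° = 12.2°.
sin θ₁/V₁ = sin θ₂/V₂ ⇒ sin θ₂ = 3264·sin 12.2°/1926 = 3264·0.2113/1926 = 0.3581.
θ₂ = arcsin 0.3581 = 20.99° from the normal.
From the interface: 90° − 20.99° = 69.01°.

69.0°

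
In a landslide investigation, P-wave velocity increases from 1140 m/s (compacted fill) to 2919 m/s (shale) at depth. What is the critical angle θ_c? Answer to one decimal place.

23.0°

At critical incidence the refracted ray runs along the interface (θ₂ = 90°), so sin θ_c = V₁/V₂.
θ_c = arcsin(1140/2919) = arcsin 0.3905 = 22.99°.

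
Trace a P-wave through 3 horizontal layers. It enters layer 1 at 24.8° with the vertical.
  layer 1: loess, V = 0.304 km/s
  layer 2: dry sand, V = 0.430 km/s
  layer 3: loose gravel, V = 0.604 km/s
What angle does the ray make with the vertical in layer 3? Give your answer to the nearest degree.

56°

Ray parameter p = sin 24.8° / 0.304 = 1.3798e+00 s/km.
sin θ_3 = p·V_3 = 1.3798e+00 × 0.604 = 0.8334.
θ_3 = arcsin 0.8334 = 56.45°.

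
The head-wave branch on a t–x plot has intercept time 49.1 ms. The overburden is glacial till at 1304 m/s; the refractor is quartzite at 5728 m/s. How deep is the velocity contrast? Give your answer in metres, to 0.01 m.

θ_c = arcsin(1304/5728) = 13.16°; cos θ_c = 0.9737.
tᵢ = 2h cos θ_c/V₁ ⇒ h = tᵢ·V₁/(2 cos θ_c) = 0.0491·1304/(2·0.9737) = 32.88 m.

32.88 m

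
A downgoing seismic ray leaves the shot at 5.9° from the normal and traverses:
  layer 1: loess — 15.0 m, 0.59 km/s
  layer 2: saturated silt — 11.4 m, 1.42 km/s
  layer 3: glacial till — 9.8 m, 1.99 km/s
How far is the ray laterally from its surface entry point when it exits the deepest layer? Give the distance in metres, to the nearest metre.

8 m

p = sin θ₁/V₁ = sin 5.9°/0.59 = 1.7422e-01 s/km is conserved through the stack.
Layer 1: θ = 5.90°; offset = 15.0·tan 5.90° = 1.550 m.
Layer 2: sin θ = p·1.42 = 0.2474 → θ = 14.32°; offset = 11.4·tan 14.32° = 2.911 m.
Layer 3: sin θ = p·1.99 = 0.3467 → θ = 20.29°; offset = 9.8·tan 20.29° = 3.622 m.
Σ offsets = 8.083 m.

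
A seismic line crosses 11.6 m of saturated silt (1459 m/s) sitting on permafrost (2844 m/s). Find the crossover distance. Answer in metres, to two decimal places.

x_cross = 2h·√((V₂+V₁)/(V₂−V₁)).
(V₂+V₁)/(V₂−V₁) = (2844+1459)/(2844−1459) = 3.1069; √ = 1.7626.
x_cross = 2·11.6·1.7626 = 40.89 m.

40.89 m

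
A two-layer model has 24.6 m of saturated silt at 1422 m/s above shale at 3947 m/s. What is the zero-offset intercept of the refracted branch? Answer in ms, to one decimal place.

32.3 ms

θ_c = arcsin(V₁/V₂) = arcsin(1422/3947) = 21.12°; cos θ_c = 0.9328.
tᵢ = 2h·cos θ_c / V₁ = 2·24.6·0.9328 / 1422 = 0.03228 s.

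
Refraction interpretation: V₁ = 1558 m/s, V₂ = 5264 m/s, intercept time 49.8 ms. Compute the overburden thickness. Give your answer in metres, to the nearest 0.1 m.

40.6 m

h = tᵢ·V₁·V₂ / (2·√(V₂²−V₁²)).
√(V₂²−V₁²) = √(5264² − 1558²) = 5028.2 m/s.
h = 0.0498 s × 1558 × 5264 / (2 × 5028.2) = 40.61 m.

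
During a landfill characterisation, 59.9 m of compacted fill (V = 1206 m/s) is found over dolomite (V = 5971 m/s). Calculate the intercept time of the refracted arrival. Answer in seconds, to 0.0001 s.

0.0973 s

tᵢ = 2h·√(V₂²−V₁²)/(V₁V₂).
√(V₂²−V₁²) = √(5971²−1206²) = 5847.9 m/s.
tᵢ = 2·59.9·5847.9/(1206·5971) = 0.09729 s.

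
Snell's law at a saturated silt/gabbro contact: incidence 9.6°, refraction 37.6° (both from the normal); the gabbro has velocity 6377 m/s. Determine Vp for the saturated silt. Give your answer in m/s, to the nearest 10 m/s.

sin 9.6° = 0.1668; sin 37.6° = 0.6101.
V₁ = V₂·(sin θ₁/sin θ₂) = 6377·(0.1668/0.6101) = 1743.00 m/s.

1740 m/s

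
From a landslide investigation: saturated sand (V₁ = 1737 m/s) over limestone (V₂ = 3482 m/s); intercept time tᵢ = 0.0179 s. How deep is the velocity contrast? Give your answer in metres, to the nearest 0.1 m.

17.9 m

h = tᵢ·V₁·V₂ / (2·√(V₂²−V₁²)).
√(V₂²−V₁²) = √(3482² − 1737²) = 3017.8 m/s.
h = 0.0179 s × 1737 × 3482 / (2 × 3017.8) = 17.94 m.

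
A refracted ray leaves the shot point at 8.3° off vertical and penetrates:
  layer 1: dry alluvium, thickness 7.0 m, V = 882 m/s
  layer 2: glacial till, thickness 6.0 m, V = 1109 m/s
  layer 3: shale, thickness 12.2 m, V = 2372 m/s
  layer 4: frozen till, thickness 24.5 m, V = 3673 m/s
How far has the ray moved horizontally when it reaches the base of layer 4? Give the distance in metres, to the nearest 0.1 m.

25.7 m

Apply Snell's law at each interface; in layer i the horizontal offset is hᵢ·tan θᵢ.
Layer 1: θ = 8.30°; offset = 7.0·tan 8.30° = 1.021 m.
Layer 2: sin θ = 1109·sin 8.3°/882 = 0.1815, θ = 10.46°; offset = 6.0·tan 10.46° = 1.107 m.
Layer 3: sin θ = 2372·sin 8.3°/882 = 0.3882, θ = 22.84°; offset = 12.2·tan 22.84° = 5.139 m.
Layer 4: sin θ = 3673·sin 8.3°/882 = 0.6012, θ = 36.95°; offset = 24.5·tan 36.95° = 18.430 m.
Total horizontal offset = 25.699 m.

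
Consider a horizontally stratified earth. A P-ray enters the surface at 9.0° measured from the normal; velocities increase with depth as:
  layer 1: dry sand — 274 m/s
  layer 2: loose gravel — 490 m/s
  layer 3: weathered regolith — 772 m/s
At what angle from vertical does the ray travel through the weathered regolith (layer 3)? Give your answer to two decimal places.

26.15°

Ray parameter p = sin 9.0° / 274 = 5.7093e-04 s/m.
sin θ_3 = p·V_3 = 5.7093e-04 × 772 = 0.4408.
θ_3 = 26.15° from the vertical.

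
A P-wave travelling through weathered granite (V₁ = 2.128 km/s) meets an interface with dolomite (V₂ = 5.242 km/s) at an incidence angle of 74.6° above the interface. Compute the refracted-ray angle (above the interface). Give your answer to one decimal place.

Angle from the normal: 90° − 74.6° = 15.4°.
sin θ₁/V₁ = sin θ₂/V₂ ⇒ sin θ₂ = 5.242·sin 15.4°/2.128 = 5.242·0.2656/2.128 = 0.6542.
θ₂ = sin⁻¹(0.6542) = 40.86° (from vertical).
From the interface: 90° − 40.86° = 49.14°.

49.1°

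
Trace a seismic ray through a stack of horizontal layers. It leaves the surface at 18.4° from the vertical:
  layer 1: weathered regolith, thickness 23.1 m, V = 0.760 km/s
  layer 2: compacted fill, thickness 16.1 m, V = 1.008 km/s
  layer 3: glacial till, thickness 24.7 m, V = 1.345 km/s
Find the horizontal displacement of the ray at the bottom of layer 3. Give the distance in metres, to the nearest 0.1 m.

31.7 m

p = sin θ₁/V₁ = sin 18.4°/0.760 = 4.1533e-01 s/km is conserved through the stack.
Layer 1: θ = 18.40°; offset = 23.1·tan 18.40° = 7.684 m.
Layer 2: sin θ = p·1.008 = 0.4187 → θ = 24.75°; offset = 16.1·tan 24.75° = 7.422 m.
Layer 3: sin θ = p·1.345 = 0.5586 → θ = 33.96°; offset = 24.7·tan 33.96° = 16.635 m.
Summing the layer offsets gives 31.742 m.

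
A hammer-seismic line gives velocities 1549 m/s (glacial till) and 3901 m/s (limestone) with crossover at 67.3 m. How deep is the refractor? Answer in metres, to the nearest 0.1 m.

22.1 m

h = (x_cross/2)·√((V₂−V₁)/(V₂+V₁)).
(V₂−V₁)/(V₂+V₁) = (3901−1549)/(3901+1549) = 0.4316; √ = 0.6569.
h = (67.3/2)·0.6569 = 22.11 m.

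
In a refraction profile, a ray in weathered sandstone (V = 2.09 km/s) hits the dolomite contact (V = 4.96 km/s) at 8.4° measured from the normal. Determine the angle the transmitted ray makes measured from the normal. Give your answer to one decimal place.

sin θ₁/V₁ = sin θ₂/V₂ ⇒ sin θ₂ = 4.96·sin 8.4°/2.09 = 4.96·0.1461/2.09 = 0.3467.
θ₂ = arcsin 0.3467 = 20.28° from the normal.

20.3°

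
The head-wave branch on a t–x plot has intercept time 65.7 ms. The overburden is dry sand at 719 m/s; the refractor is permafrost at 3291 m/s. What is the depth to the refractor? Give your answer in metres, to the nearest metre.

24 m

h = tᵢ·V₁·V₂ / (2·√(V₂²−V₁²)).
√(V₂²−V₁²) = √(3291² − 719²) = 3211.5 m/s.
h = 0.0657 s × 719 × 3291 / (2 × 3211.5) = 24.20 m.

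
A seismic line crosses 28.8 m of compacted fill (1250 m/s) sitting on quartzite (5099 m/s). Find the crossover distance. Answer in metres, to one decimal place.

x_cross = 2h·√((V₂+V₁)/(V₂−V₁)).
(V₂+V₁)/(V₂−V₁) = (5099+1250)/(5099−1250) = 1.6495; √ = 1.2843.
x_cross = 2·28.8·1.2843 = 73.98 m.

74.0 m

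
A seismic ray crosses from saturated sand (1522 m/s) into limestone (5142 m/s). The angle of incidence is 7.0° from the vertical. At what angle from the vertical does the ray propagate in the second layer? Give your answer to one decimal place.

sin θ₁/V₁ = sin θ₂/V₂ ⇒ sin θ₂ = 5142·sin 7.0°/1522 = 5142·0.1219/1522 = 0.4117.
θ₂ = arcsin 0.4117 = 24.31° from the normal.

24.3°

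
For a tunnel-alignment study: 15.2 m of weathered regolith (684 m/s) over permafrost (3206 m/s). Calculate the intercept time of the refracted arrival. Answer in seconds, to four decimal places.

tᵢ = 2h·√(V₂²−V₁²)/(V₁V₂).
√(V₂²−V₁²) = √(3206²−684²) = 3132.2 m/s.
tᵢ = 2·15.2·3132.2/(684·3206) = 0.04342 s.

0.0434 s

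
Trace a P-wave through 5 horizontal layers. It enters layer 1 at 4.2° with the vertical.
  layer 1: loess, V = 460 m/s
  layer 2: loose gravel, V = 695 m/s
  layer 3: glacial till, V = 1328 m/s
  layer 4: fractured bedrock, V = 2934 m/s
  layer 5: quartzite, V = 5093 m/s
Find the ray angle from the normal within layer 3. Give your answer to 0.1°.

12.2°

Ray parameter p = sin 4.2° / 460 = 1.5921e-04 s/m.
sin θ_3 = p·V_3 = 1.5921e-04 × 1328 = 0.2114.
θ_3 = 12.21° from the vertical.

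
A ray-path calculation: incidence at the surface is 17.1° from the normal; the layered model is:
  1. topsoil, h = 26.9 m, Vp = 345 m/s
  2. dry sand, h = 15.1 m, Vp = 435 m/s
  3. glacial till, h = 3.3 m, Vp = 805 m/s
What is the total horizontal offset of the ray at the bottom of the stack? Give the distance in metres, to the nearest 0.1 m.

17.4 m

Ray parameter p = sin 17.1° / 345 m/s = 8.5229e-04 s/m.
Layer 1: θ = 17.10°; offset = 26.9·tan 17.10° = 8.276 m.
Layer 2: sin θ = p·435 = 0.3707 → θ = 21.76°; offset = 15.1·tan 21.76° = 6.028 m.
Layer 3: sin θ = p·805 = 0.6861 → θ = 43.32°; offset = 3.3·tan 43.32° = 3.112 m.
Summing the layer offsets gives 17.415 m.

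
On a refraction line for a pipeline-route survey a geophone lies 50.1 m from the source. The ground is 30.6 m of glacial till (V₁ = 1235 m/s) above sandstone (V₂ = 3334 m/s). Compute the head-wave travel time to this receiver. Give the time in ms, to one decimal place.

61.1 ms

t = x/V₂ + 2h·√(V₂²−V₁²)/(V₁V₂).
√(V₂²−V₁²) = √(3334²−1235²) = 3096.8 m/s; delay term = 2·30.6·3096.8/(1235·3334) = 0.04603 s.
t = 50.1/3334 + 0.04603 = 0.06106 s.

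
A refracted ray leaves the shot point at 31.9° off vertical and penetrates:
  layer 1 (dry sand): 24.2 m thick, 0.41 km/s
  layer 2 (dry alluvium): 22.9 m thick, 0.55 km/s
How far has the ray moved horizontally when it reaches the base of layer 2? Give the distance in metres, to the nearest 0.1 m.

38.1 m

Ray parameter p = sin 31.9° / 0.41 km/s = 1.2889e+00 s/km.
Layer 1: θ = 31.90°; offset = 24.2·tan 31.90° = 15.063 m.
Layer 2: sin θ = p·0.55 = 0.7089 → θ = 45.14°; offset = 22.9·tan 45.14° = 23.015 m.
Summing the layer offsets gives 38.079 m.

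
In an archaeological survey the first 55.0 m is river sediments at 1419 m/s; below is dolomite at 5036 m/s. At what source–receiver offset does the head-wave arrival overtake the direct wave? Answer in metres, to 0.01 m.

146.95 m

θ_c = arcsin(1419/5036) = 16.37°, so cos θ_c = 0.9595 and tᵢ = 2h cos θ_c/V₁ = 0.0744 s.
At crossover x/V₁ = x/V₂ + tᵢ ⇒ x = tᵢ/(1/V₁ − 1/V₂) = 0.07438/(7.0472e-04 − 1.9857e-04) = 146.95 m.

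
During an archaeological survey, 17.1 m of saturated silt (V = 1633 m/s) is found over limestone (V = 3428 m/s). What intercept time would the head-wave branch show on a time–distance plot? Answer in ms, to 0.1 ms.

18.4 ms

tᵢ = 2h·√(V₂²−V₁²)/(V₁V₂).
√(V₂²−V₁²) = √(3428²−1633²) = 3014.0 m/s.
tᵢ = 2·17.1·3014.0/(1633·3428) = 0.01841 s.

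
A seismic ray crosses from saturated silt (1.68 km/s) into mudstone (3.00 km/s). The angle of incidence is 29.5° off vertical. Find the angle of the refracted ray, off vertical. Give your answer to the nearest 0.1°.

61.6°

sin θ₁/V₁ = sin θ₂/V₂ ⇒ sin θ₂ = 3.00·sin 29.5°/1.68 = 3.00·0.4924/1.68 = 0.8793.
θ₂ = sin⁻¹(0.8793) = 61.56° (from vertical).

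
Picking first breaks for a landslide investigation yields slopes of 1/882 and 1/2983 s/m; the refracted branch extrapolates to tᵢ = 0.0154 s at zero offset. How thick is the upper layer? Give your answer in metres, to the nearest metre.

θ_c = arcsin(882/2983) = 17.20°; cos θ_c = 0.9553.
tᵢ = 2h cos θ_c/V₁ ⇒ h = tᵢ·V₁/(2 cos θ_c) = 0.0154·882/(2·0.9553) = 7.11 m.

7 m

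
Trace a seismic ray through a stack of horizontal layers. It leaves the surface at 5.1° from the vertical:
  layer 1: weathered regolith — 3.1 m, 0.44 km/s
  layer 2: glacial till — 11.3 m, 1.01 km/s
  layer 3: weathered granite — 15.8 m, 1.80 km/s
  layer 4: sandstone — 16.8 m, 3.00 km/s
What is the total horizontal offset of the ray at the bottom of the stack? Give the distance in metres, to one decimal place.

21.6 m

p = sin θ₁/V₁ = sin 5.1°/0.44 = 2.0203e-01 s/km is conserved through the stack.
Layer 1: θ = 5.10°; offset = 3.1·tan 5.10° = 0.277 m.
Layer 2: sin θ = p·1.01 = 0.2041 → θ = 11.77°; offset = 11.3·tan 11.77° = 2.355 m.
Layer 3: sin θ = p·1.80 = 0.3637 → θ = 21.33°; offset = 15.8·tan 21.33° = 6.168 m.
Layer 4: sin θ = p·3.00 = 0.6061 → θ = 37.31°; offset = 16.8·tan 37.31° = 12.802 m.
Summing the layer offsets gives 21.602 m.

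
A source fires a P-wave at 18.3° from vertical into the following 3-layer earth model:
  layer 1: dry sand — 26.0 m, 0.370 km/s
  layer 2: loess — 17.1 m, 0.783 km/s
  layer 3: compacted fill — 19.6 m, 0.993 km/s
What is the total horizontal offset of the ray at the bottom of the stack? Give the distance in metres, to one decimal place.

Apply Snell's law at each interface; in layer i the horizontal offset is hᵢ·tan θᵢ.
Layer 1: θ = 18.30°; offset = 26.0·tan 18.30° = 8.599 m.
Layer 2: sin θ = 0.783·sin 18.3°/0.370 = 0.6645, θ = 41.64°; offset = 17.1·tan 41.64° = 15.205 m.
Layer 3: sin θ = 0.993·sin 18.3°/0.370 = 0.8427, θ = 57.43°; offset = 19.6·tan 57.43° = 30.677 m.
Σ offsets = 54.480 m.

54.5 m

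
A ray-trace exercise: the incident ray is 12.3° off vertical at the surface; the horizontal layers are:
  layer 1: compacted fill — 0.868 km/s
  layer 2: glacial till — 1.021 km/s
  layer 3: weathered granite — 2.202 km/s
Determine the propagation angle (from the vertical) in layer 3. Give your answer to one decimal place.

32.7°

Snell's law across each interface conserves sin θ / V, so sin θ_3 = V_3·sin θ₁/V₁.
sin θ_3 = 2.202 × sin 12.3° / 0.868 = 0.5404.
θ_3 = 32.71° from the vertical.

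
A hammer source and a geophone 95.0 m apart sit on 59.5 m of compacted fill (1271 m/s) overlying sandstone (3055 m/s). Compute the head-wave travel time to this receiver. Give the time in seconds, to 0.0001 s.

t = x/V₂ + 2h·√(V₂²−V₁²)/(V₁V₂).
√(V₂²−V₁²) = √(3055²−1271²) = 2778.1 m/s; delay term = 2·59.5·2778.1/(1271·3055) = 0.08514 s.
t = 95.0/3055 + 0.08514 = 0.11624 s.

0.1162 s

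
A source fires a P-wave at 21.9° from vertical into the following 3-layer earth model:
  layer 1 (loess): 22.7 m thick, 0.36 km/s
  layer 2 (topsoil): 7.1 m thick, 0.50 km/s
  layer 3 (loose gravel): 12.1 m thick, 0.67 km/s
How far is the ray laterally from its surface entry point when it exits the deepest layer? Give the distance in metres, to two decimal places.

Apply Snell's law at each interface; in layer i the horizontal offset is hᵢ·tan θᵢ.
Layer 1: θ = 21.90°; offset = 22.7·tan 21.90° = 9.1253 m.
Layer 2: sin θ = 0.50·sin 21.9°/0.36 = 0.5180, θ = 31.20°; offset = 7.1·tan 31.20° = 4.3000 m.
Layer 3: sin θ = 0.67·sin 21.9°/0.36 = 0.6942, θ = 43.96°; offset = 12.1·tan 43.96° = 11.6690 m.
Summing the layer offsets gives 25.0944 m.

25.09 m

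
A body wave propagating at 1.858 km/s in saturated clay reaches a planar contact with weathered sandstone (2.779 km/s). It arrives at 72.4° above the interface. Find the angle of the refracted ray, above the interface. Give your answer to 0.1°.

Angle from the normal: 90° − 72.4° = 17.6°.
Snell's law: sin θ₂ = (V₂/V₁)·sin θ₁ = (2.779/1.858)·sin 17.6° = 0.4523.
θ₂ = arcsin 0.4523 = 26.89° from the normal.
From the interface: 90° − 26.89° = 63.11°.

63.1°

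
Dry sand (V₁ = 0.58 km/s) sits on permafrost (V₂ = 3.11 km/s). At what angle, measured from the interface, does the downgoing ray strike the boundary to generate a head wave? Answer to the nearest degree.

79°

At critical incidence the refracted ray runs along the interface (θ₂ = 90°), so sin θ_c = V₁/V₂.
θ_c = arcsin(0.58/3.11) = arcsin 0.1865 = 10.75°.
Measured from the interface: 90° − 10.75° = 79.25°.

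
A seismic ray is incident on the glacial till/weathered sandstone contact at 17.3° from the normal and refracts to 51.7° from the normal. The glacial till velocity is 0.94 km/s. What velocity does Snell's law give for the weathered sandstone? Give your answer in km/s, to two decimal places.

2.48 km/s

sin 17.3° = 0.2974; sin 51.7° = 0.7848.
V₂ = V₁·(sin θ₂/sin θ₁) = 0.94·(0.7848/0.2974) = 2.48 km/s.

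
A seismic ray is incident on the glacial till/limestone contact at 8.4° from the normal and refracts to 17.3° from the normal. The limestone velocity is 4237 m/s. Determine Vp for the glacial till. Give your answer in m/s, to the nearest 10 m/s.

2080 m/s

Snell's law: sin 8.4°/V₁ = sin 17.3°/V₂.
V₁ = V₂·sin 8.4°/sin 17.3° = 4237 × 0.4912 = 2081.39 m/s.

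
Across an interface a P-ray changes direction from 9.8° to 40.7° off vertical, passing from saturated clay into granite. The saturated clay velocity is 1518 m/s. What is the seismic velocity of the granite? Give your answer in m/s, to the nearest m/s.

5816 m/s

Snell's law: sin 9.8°/V₁ = sin 40.7°/V₂.
V₂ = V₁·sin 40.7°/sin 9.8° = 1518 × 3.8312 = 5815.69 m/s.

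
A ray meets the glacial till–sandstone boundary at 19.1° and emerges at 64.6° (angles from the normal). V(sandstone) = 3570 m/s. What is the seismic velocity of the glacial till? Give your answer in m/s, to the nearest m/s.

1293 m/s

sin 19.1° = 0.3272; sin 64.6° = 0.9033.
V₁ = V₂·(sin θ₁/sin θ₂) = 3570·(0.3272/0.9033) = 1293.17 m/s.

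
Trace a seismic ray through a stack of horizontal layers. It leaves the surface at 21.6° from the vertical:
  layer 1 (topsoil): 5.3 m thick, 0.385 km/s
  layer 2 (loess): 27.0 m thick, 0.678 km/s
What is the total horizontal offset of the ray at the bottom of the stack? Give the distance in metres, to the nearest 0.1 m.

25.1 m

Apply Snell's law at each interface; in layer i the horizontal offset is hᵢ·tan θᵢ.
Layer 1: θ = 21.60°; offset = 5.3·tan 21.60° = 2.098 m.
Layer 2: sin θ = 0.678·sin 21.6°/0.385 = 0.6483, θ = 40.41°; offset = 27.0·tan 40.41° = 22.989 m.
Total horizontal offset = 25.087 m.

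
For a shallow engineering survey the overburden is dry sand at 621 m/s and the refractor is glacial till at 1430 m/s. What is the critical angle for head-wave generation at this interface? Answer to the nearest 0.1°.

At critical incidence the refracted ray runs along the interface (θ₂ = 90°), so sin θ_c = V₁/V₂.
θ_c = arcsin(621/1430) = arcsin 0.4343 = 25.74°.

25.7°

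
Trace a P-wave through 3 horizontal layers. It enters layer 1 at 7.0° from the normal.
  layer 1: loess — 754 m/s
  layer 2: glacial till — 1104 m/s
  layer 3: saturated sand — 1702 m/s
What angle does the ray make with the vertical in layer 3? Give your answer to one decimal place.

16.0°

Snell's law across each interface conserves sin θ / V, so sin θ_3 = V_3·sin θ₁/V₁.
sin θ_3 = 1702 × sin 7.0° / 754 = 0.2751.
θ_3 = arcsin 0.2751 = 15.97°.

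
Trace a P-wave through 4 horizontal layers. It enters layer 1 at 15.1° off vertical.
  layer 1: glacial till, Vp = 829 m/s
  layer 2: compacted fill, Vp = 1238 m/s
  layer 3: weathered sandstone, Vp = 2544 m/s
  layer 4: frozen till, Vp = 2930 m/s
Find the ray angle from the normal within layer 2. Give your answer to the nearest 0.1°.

Snell's law across each interface conserves sin θ / V, so sin θ_2 = V_2·sin θ₁/V₁.
sin θ_2 = 1238 × sin 15.1° / 829 = 0.3890.
θ_2 = arcsin 0.3890 = 22.89°.

22.9°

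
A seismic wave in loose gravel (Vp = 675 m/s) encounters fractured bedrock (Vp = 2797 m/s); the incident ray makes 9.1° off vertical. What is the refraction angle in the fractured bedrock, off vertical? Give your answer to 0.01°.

40.95°

Snell's law: sin θ₂ = (V₂/V₁)·sin θ₁ = (2797/675)·sin 9.1° = 0.6554.
θ₂ = sin⁻¹(0.6554) = 40.95° (from vertical).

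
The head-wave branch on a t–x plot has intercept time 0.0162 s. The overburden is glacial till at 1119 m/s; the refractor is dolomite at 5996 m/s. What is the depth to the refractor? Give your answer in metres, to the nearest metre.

h = tᵢ·V₁·V₂ / (2·√(V₂²−V₁²)).
√(V₂²−V₁²) = √(5996² − 1119²) = 5890.7 m/s.
h = 0.0162 s × 1119 × 5996 / (2 × 5890.7) = 9.23 m.

9 m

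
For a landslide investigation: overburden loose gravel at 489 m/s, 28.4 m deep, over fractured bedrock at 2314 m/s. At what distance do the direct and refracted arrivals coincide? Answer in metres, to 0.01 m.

70.39 m

θ_c = arcsin(489/2314) = 12.20°, so cos θ_c = 0.9774 and tᵢ = 2h cos θ_c/V₁ = 0.1135 s.
At crossover x/V₁ = x/V₂ + tᵢ ⇒ x = tᵢ/(1/V₁ − 1/V₂) = 0.11353/(2.0450e-03 − 4.3215e-04) = 70.39 m.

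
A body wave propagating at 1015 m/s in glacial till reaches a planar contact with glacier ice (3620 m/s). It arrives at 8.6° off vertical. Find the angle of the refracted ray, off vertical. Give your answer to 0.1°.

32.2°

Snell's law: sin θ₂ = (V₂/V₁)·sin θ₁ = (3620/1015)·sin 8.6° = 0.5333.
θ₂ = arcsin 0.5333 = 32.23° from the normal.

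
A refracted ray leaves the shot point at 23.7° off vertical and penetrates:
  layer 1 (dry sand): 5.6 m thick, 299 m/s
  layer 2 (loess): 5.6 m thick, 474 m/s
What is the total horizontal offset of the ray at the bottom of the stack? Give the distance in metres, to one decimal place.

7.1 m

p = sin θ₁/V₁ = sin 23.7°/299 = 1.3443e-03 s/m is conserved through the stack.
Layer 1: θ = 23.70°; offset = 5.6·tan 23.70° = 2.458 m.
Layer 2: sin θ = p·474 = 0.6372 → θ = 39.58°; offset = 5.6·tan 39.58° = 4.630 m.
Total horizontal offset = 7.088 m.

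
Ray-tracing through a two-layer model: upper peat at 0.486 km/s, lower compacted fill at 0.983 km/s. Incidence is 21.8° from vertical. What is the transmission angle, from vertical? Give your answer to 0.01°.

48.69°

sin θ₁/V₁ = sin θ₂/V₂ ⇒ sin θ₂ = 0.983·sin 21.8°/0.486 = 0.983·0.3714/0.486 = 0.7511.
θ₂ = sin⁻¹(0.7511) = 48.69° (from vertical).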